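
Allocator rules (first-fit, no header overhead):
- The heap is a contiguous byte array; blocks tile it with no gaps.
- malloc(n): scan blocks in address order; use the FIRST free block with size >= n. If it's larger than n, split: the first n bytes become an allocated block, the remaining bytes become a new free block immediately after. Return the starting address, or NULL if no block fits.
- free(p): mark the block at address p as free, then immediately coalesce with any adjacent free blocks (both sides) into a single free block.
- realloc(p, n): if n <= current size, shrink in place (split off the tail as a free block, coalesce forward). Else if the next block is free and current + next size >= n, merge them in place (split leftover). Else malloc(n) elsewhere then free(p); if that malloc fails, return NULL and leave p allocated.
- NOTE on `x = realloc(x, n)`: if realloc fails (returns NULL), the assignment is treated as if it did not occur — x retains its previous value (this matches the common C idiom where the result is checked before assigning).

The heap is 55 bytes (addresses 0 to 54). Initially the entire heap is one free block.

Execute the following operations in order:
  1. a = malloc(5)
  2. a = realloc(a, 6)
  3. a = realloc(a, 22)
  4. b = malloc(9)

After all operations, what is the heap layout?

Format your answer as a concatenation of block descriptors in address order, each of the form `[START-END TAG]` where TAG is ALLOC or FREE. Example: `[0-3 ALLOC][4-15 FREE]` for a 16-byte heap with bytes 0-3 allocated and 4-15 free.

Op 1: a = malloc(5) -> a = 0; heap: [0-4 ALLOC][5-54 FREE]
Op 2: a = realloc(a, 6) -> a = 0; heap: [0-5 ALLOC][6-54 FREE]
Op 3: a = realloc(a, 22) -> a = 0; heap: [0-21 ALLOC][22-54 FREE]
Op 4: b = malloc(9) -> b = 22; heap: [0-21 ALLOC][22-30 ALLOC][31-54 FREE]

Answer: [0-21 ALLOC][22-30 ALLOC][31-54 FREE]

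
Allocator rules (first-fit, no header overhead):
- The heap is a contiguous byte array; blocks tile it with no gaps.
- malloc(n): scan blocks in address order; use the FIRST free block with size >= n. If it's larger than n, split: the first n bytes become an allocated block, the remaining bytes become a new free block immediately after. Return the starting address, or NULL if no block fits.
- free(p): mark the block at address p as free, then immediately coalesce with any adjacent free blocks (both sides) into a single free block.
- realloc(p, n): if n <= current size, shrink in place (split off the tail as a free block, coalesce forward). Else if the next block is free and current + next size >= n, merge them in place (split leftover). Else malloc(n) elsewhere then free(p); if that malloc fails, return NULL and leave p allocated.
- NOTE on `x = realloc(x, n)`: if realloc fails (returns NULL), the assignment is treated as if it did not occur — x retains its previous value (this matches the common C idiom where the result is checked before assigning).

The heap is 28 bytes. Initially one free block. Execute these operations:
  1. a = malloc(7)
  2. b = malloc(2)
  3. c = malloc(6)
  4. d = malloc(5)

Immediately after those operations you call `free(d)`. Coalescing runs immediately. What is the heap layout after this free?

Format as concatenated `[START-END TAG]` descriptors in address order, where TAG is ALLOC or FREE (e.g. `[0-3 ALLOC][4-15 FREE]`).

Op 1: a = malloc(7) -> a = 0; heap: [0-6 ALLOC][7-27 FREE]
Op 2: b = malloc(2) -> b = 7; heap: [0-6 ALLOC][7-8 ALLOC][9-27 FREE]
Op 3: c = malloc(6) -> c = 9; heap: [0-6 ALLOC][7-8 ALLOC][9-14 ALLOC][15-27 FREE]
Op 4: d = malloc(5) -> d = 15; heap: [0-6 ALLOC][7-8 ALLOC][9-14 ALLOC][15-19 ALLOC][20-27 FREE]
free(d): d = 15 -> block [15-19 ALLOC]; mark free, coalesce with adjacent free neighbors -> [0-6 ALLOC][7-8 ALLOC][9-14 ALLOC][15-27 FREE]

Answer: [0-6 ALLOC][7-8 ALLOC][9-14 ALLOC][15-27 FREE]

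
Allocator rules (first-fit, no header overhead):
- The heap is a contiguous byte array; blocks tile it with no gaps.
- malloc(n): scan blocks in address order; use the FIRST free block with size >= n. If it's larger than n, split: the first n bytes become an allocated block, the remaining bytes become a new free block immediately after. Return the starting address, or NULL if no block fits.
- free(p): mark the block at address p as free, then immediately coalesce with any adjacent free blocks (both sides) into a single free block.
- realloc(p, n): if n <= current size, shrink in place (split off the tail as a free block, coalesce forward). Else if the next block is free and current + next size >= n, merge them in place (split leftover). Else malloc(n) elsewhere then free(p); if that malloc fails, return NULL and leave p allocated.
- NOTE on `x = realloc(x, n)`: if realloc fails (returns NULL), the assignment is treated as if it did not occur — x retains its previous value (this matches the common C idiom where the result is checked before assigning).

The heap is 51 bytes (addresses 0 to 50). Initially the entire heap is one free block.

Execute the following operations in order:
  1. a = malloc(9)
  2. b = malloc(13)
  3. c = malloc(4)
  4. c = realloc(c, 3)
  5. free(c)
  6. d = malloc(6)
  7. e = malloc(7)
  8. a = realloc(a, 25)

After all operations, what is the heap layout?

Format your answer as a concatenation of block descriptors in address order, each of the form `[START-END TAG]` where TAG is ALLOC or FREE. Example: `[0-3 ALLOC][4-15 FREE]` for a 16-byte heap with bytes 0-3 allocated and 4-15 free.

Answer: [0-8 ALLOC][9-21 ALLOC][22-27 ALLOC][28-34 ALLOC][35-50 FREE]

Derivation:
Op 1: a = malloc(9) -> a = 0; heap: [0-8 ALLOC][9-50 FREE]
Op 2: b = malloc(13) -> b = 9; heap: [0-8 ALLOC][9-21 ALLOC][22-50 FREE]
Op 3: c = malloc(4) -> c = 22; heap: [0-8 ALLOC][9-21 ALLOC][22-25 ALLOC][26-50 FREE]
Op 4: c = realloc(c, 3) -> c = 22; heap: [0-8 ALLOC][9-21 ALLOC][22-24 ALLOC][25-50 FREE]
Op 5: free(c) -> (freed c); heap: [0-8 ALLOC][9-21 ALLOC][22-50 FREE]
Op 6: d = malloc(6) -> d = 22; heap: [0-8 ALLOC][9-21 ALLOC][22-27 ALLOC][28-50 FREE]
Op 7: e = malloc(7) -> e = 28; heap: [0-8 ALLOC][9-21 ALLOC][22-27 ALLOC][28-34 ALLOC][35-50 FREE]
Op 8: a = realloc(a, 25) -> NULL (a unchanged); heap: [0-8 ALLOC][9-21 ALLOC][22-27 ALLOC][28-34 ALLOC][35-50 FREE]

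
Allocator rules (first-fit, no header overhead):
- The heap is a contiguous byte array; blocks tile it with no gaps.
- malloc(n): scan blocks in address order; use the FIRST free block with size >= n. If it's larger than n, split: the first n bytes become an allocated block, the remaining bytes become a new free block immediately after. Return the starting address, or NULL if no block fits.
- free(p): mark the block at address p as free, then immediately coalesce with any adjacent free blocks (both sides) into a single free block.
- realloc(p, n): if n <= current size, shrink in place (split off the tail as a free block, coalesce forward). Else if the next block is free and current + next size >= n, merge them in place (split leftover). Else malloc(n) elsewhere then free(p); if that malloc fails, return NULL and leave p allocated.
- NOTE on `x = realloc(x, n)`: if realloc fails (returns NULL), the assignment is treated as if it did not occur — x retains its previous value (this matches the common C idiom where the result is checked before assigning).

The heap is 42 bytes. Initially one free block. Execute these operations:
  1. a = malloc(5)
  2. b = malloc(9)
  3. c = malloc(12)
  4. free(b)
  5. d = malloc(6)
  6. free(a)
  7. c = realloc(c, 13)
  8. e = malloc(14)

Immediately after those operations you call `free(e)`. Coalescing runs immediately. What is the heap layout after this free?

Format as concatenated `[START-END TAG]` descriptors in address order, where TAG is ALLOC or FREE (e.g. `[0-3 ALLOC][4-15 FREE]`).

Op 1: a = malloc(5) -> a = 0; heap: [0-4 ALLOC][5-41 FREE]
Op 2: b = malloc(9) -> b = 5; heap: [0-4 ALLOC][5-13 ALLOC][14-41 FREE]
Op 3: c = malloc(12) -> c = 14; heap: [0-4 ALLOC][5-13 ALLOC][14-25 ALLOC][26-41 FREE]
Op 4: free(b) -> (freed b); heap: [0-4 ALLOC][5-13 FREE][14-25 ALLOC][26-41 FREE]
Op 5: d = malloc(6) -> d = 5; heap: [0-4 ALLOC][5-10 ALLOC][11-13 FREE][14-25 ALLOC][26-41 FREE]
Op 6: free(a) -> (freed a); heap: [0-4 FREE][5-10 ALLOC][11-13 FREE][14-25 ALLOC][26-41 FREE]
Op 7: c = realloc(c, 13) -> c = 14; heap: [0-4 FREE][5-10 ALLOC][11-13 FREE][14-26 ALLOC][27-41 FREE]
Op 8: e = malloc(14) -> e = 27; heap: [0-4 FREE][5-10 ALLOC][11-13 FREE][14-26 ALLOC][27-40 ALLOC][41-41 FREE]
free(e): e = 27 -> block [27-40 ALLOC]; mark free, coalesce with adjacent free neighbors -> [0-4 FREE][5-10 ALLOC][11-13 FREE][14-26 ALLOC][27-41 FREE]

Answer: [0-4 FREE][5-10 ALLOC][11-13 FREE][14-26 ALLOC][27-41 FREE]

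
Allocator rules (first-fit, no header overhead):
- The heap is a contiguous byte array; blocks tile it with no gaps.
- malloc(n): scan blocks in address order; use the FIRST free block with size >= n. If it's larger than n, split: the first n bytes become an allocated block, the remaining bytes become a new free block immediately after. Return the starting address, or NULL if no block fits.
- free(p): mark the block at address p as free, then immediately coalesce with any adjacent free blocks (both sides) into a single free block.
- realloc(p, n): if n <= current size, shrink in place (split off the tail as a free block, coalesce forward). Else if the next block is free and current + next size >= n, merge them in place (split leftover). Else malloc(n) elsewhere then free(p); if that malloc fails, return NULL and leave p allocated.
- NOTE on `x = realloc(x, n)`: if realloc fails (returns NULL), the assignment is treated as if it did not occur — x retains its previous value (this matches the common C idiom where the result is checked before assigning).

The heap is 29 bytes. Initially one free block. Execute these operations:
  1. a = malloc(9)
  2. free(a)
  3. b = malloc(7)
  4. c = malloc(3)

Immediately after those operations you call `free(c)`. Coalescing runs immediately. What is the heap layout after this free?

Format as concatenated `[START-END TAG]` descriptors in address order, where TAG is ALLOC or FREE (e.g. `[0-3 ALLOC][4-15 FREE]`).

Op 1: a = malloc(9) -> a = 0; heap: [0-8 ALLOC][9-28 FREE]
Op 2: free(a) -> (freed a); heap: [0-28 FREE]
Op 3: b = malloc(7) -> b = 0; heap: [0-6 ALLOC][7-28 FREE]
Op 4: c = malloc(3) -> c = 7; heap: [0-6 ALLOC][7-9 ALLOC][10-28 FREE]
free(c): c = 7 -> block [7-9 ALLOC]; mark free, coalesce with adjacent free neighbors -> [0-6 ALLOC][7-28 FREE]

Answer: [0-6 ALLOC][7-28 FREE]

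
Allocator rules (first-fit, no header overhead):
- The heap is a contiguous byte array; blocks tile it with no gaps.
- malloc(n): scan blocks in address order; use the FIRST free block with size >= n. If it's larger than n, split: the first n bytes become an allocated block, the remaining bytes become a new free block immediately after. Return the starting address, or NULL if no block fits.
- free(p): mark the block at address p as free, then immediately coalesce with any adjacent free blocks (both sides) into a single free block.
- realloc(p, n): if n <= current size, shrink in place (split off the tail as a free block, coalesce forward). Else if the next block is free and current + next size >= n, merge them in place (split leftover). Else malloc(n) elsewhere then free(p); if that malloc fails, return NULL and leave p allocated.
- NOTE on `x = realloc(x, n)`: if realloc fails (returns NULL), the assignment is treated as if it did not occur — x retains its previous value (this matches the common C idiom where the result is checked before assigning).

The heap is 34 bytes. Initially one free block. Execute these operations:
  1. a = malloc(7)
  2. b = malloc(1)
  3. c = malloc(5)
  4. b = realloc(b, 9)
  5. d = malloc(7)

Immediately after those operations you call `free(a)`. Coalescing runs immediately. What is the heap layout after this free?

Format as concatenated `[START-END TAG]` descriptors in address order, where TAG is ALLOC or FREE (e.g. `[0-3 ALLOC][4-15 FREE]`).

Answer: [0-7 FREE][8-12 ALLOC][13-21 ALLOC][22-28 ALLOC][29-33 FREE]

Derivation:
Op 1: a = malloc(7) -> a = 0; heap: [0-6 ALLOC][7-33 FREE]
Op 2: b = malloc(1) -> b = 7; heap: [0-6 ALLOC][7-7 ALLOC][8-33 FREE]
Op 3: c = malloc(5) -> c = 8; heap: [0-6 ALLOC][7-7 ALLOC][8-12 ALLOC][13-33 FREE]
Op 4: b = realloc(b, 9) -> b = 13; heap: [0-6 ALLOC][7-7 FREE][8-12 ALLOC][13-21 ALLOC][22-33 FREE]
Op 5: d = malloc(7) -> d = 22; heap: [0-6 ALLOC][7-7 FREE][8-12 ALLOC][13-21 ALLOC][22-28 ALLOC][29-33 FREE]
free(a): a = 0 -> block [0-6 ALLOC]; mark free, coalesce with adjacent free neighbors -> [0-7 FREE][8-12 ALLOC][13-21 ALLOC][22-28 ALLOC][29-33 FREE]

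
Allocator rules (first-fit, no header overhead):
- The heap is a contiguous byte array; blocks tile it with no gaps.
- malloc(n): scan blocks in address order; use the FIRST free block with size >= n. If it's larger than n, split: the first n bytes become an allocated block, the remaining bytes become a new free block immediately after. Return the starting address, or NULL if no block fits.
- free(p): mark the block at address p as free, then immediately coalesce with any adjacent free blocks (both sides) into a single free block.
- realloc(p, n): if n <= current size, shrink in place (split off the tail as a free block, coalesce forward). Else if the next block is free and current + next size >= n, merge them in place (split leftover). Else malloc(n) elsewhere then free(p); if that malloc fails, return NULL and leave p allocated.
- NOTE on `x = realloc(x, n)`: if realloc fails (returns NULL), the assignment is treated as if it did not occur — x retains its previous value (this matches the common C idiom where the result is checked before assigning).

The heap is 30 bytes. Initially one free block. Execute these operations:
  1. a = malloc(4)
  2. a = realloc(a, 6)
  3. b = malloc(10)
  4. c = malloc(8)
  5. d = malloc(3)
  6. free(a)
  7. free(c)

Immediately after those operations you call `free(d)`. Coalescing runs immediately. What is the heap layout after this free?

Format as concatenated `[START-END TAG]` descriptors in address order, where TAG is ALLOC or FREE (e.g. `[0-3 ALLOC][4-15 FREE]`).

Op 1: a = malloc(4) -> a = 0; heap: [0-3 ALLOC][4-29 FREE]
Op 2: a = realloc(a, 6) -> a = 0; heap: [0-5 ALLOC][6-29 FREE]
Op 3: b = malloc(10) -> b = 6; heap: [0-5 ALLOC][6-15 ALLOC][16-29 FREE]
Op 4: c = malloc(8) -> c = 16; heap: [0-5 ALLOC][6-15 ALLOC][16-23 ALLOC][24-29 FREE]
Op 5: d = malloc(3) -> d = 24; heap: [0-5 ALLOC][6-15 ALLOC][16-23 ALLOC][24-26 ALLOC][27-29 FREE]
Op 6: free(a) -> (freed a); heap: [0-5 FREE][6-15 ALLOC][16-23 ALLOC][24-26 ALLOC][27-29 FREE]
Op 7: free(c) -> (freed c); heap: [0-5 FREE][6-15 ALLOC][16-23 FREE][24-26 ALLOC][27-29 FREE]
free(d): d = 24 -> block [24-26 ALLOC]; mark free, coalesce with adjacent free neighbors -> [0-5 FREE][6-15 ALLOC][16-29 FREE]

Answer: [0-5 FREE][6-15 ALLOC][16-29 FREE]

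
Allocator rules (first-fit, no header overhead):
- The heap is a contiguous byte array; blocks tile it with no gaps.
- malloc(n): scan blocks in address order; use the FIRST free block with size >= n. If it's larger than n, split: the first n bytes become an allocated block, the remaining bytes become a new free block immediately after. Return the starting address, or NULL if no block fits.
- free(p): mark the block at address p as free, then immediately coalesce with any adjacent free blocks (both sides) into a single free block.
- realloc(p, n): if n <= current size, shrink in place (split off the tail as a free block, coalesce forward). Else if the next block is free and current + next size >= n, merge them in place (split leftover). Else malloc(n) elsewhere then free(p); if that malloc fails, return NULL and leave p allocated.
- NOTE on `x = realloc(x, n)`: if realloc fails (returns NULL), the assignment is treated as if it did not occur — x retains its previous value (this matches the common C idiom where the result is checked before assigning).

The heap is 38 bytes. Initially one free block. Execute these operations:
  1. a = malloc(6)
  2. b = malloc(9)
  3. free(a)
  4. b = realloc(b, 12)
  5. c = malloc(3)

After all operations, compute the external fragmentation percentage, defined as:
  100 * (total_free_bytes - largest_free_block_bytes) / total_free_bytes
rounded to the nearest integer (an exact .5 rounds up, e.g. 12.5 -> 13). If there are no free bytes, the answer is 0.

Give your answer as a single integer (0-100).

Answer: 13

Derivation:
Op 1: a = malloc(6) -> a = 0; heap: [0-5 ALLOC][6-37 FREE]
Op 2: b = malloc(9) -> b = 6; heap: [0-5 ALLOC][6-14 ALLOC][15-37 FREE]
Op 3: free(a) -> (freed a); heap: [0-5 FREE][6-14 ALLOC][15-37 FREE]
Op 4: b = realloc(b, 12) -> b = 6; heap: [0-5 FREE][6-17 ALLOC][18-37 FREE]
Op 5: c = malloc(3) -> c = 0; heap: [0-2 ALLOC][3-5 FREE][6-17 ALLOC][18-37 FREE]
Free blocks: [3 20] total_free=23 largest=20 -> 100*(23-20)/23 = 300/23 ≈ 13.043 -> rounds to 13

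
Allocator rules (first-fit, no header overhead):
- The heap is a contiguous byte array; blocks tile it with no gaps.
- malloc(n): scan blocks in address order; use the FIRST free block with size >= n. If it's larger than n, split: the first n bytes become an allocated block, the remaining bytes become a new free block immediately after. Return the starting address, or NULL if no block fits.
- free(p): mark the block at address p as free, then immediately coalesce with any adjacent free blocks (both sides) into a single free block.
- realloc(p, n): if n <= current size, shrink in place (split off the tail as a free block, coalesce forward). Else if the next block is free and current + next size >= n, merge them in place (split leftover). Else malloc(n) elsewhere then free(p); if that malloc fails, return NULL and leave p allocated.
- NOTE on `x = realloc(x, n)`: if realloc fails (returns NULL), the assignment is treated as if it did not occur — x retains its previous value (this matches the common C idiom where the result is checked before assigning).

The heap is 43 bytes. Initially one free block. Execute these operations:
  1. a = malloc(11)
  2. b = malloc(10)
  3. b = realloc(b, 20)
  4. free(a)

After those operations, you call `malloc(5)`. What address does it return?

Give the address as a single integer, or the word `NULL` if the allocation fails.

Op 1: a = malloc(11) -> a = 0; heap: [0-10 ALLOC][11-42 FREE]
Op 2: b = malloc(10) -> b = 11; heap: [0-10 ALLOC][11-20 ALLOC][21-42 FREE]
Op 3: b = realloc(b, 20) -> b = 11; heap: [0-10 ALLOC][11-30 ALLOC][31-42 FREE]
Op 4: free(a) -> (freed a); heap: [0-10 FREE][11-30 ALLOC][31-42 FREE]
malloc(5): first-fit scan over [0-10 FREE][11-30 ALLOC][31-42 FREE] -> 0

Answer: 0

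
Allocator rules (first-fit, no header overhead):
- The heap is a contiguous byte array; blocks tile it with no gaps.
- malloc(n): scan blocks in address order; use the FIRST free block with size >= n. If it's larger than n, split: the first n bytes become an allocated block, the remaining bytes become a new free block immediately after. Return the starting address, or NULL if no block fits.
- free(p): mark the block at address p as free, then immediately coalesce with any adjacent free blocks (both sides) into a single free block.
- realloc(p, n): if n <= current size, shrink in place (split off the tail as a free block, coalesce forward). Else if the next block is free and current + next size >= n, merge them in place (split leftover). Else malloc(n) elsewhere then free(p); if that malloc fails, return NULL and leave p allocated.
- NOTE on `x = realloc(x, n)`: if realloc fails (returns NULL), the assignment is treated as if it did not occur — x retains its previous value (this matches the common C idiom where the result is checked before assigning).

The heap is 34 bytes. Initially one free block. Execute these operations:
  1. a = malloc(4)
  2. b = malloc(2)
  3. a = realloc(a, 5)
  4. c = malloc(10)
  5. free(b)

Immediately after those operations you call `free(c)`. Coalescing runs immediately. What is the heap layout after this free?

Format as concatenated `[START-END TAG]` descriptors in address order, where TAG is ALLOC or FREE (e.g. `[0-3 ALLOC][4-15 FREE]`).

Answer: [0-5 FREE][6-10 ALLOC][11-33 FREE]

Derivation:
Op 1: a = malloc(4) -> a = 0; heap: [0-3 ALLOC][4-33 FREE]
Op 2: b = malloc(2) -> b = 4; heap: [0-3 ALLOC][4-5 ALLOC][6-33 FREE]
Op 3: a = realloc(a, 5) -> a = 6; heap: [0-3 FREE][4-5 ALLOC][6-10 ALLOC][11-33 FREE]
Op 4: c = malloc(10) -> c = 11; heap: [0-3 FREE][4-5 ALLOC][6-10 ALLOC][11-20 ALLOC][21-33 FREE]
Op 5: free(b) -> (freed b); heap: [0-5 FREE][6-10 ALLOC][11-20 ALLOC][21-33 FREE]
free(c): c = 11 -> block [11-20 ALLOC]; mark free, coalesce with adjacent free neighbors -> [0-5 FREE][6-10 ALLOC][11-33 FREE]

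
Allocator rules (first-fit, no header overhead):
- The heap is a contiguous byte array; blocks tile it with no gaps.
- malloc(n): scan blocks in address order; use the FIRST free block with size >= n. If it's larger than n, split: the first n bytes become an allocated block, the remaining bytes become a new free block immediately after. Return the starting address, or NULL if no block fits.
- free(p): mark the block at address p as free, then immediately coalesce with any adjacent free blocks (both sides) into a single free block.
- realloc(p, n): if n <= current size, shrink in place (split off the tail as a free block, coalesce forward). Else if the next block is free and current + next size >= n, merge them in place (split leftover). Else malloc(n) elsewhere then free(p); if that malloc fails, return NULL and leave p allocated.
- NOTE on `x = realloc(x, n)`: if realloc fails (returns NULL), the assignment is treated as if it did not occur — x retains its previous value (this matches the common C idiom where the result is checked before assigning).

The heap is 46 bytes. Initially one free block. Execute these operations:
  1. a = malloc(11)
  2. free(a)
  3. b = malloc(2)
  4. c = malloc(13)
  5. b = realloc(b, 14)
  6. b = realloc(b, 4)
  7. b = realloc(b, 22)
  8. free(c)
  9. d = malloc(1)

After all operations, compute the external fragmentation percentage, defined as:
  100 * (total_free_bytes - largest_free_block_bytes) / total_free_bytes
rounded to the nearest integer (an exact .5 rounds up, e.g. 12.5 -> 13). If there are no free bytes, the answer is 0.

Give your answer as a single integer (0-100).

Answer: 39

Derivation:
Op 1: a = malloc(11) -> a = 0; heap: [0-10 ALLOC][11-45 FREE]
Op 2: free(a) -> (freed a); heap: [0-45 FREE]
Op 3: b = malloc(2) -> b = 0; heap: [0-1 ALLOC][2-45 FREE]
Op 4: c = malloc(13) -> c = 2; heap: [0-1 ALLOC][2-14 ALLOC][15-45 FREE]
Op 5: b = realloc(b, 14) -> b = 15; heap: [0-1 FREE][2-14 ALLOC][15-28 ALLOC][29-45 FREE]
Op 6: b = realloc(b, 4) -> b = 15; heap: [0-1 FREE][2-14 ALLOC][15-18 ALLOC][19-45 FREE]
Op 7: b = realloc(b, 22) -> b = 15; heap: [0-1 FREE][2-14 ALLOC][15-36 ALLOC][37-45 FREE]
Op 8: free(c) -> (freed c); heap: [0-14 FREE][15-36 ALLOC][37-45 FREE]
Op 9: d = malloc(1) -> d = 0; heap: [0-0 ALLOC][1-14 FREE][15-36 ALLOC][37-45 FREE]
Free blocks: [14 9] total_free=23 largest=14 -> 100*(23-14)/23 = 900/23 ≈ 39.130 -> rounds to 39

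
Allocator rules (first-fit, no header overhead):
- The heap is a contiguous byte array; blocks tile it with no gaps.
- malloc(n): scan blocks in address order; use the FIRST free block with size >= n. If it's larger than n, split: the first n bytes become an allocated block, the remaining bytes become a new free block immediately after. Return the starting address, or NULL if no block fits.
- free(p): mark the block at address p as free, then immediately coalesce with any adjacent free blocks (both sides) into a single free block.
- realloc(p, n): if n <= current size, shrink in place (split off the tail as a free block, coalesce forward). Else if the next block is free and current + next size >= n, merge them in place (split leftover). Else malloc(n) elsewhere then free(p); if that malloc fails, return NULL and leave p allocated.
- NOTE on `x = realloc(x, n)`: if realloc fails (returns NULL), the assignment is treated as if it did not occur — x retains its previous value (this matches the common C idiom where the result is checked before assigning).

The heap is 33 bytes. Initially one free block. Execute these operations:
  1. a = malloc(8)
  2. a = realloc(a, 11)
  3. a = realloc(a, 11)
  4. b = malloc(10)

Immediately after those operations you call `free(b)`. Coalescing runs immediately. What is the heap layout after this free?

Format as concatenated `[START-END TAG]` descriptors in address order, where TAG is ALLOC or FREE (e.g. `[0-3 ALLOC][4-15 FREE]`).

Answer: [0-10 ALLOC][11-32 FREE]

Derivation:
Op 1: a = malloc(8) -> a = 0; heap: [0-7 ALLOC][8-32 FREE]
Op 2: a = realloc(a, 11) -> a = 0; heap: [0-10 ALLOC][11-32 FREE]
Op 3: a = realloc(a, 11) -> a = 0; heap: [0-10 ALLOC][11-32 FREE]
Op 4: b = malloc(10) -> b = 11; heap: [0-10 ALLOC][11-20 ALLOC][21-32 FREE]
free(b): b = 11 -> block [11-20 ALLOC]; mark free, coalesce with adjacent free neighbors -> [0-10 ALLOC][11-32 FREE]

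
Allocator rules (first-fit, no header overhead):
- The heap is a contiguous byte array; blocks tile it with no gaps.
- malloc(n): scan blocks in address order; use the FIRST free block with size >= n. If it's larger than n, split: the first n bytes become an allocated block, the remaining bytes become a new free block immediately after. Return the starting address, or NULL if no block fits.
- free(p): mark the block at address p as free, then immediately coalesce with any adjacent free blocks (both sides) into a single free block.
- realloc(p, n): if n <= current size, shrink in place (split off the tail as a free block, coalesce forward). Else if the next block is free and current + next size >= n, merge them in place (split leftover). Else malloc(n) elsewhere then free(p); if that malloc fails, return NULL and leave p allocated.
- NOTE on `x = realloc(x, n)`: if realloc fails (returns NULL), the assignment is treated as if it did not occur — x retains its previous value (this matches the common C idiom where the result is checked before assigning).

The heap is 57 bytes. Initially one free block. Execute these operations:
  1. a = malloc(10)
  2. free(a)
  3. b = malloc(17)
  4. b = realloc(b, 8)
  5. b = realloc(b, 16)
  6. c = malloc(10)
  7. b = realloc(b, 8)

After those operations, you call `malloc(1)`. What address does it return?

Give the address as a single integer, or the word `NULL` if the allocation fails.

Op 1: a = malloc(10) -> a = 0; heap: [0-9 ALLOC][10-56 FREE]
Op 2: free(a) -> (freed a); heap: [0-56 FREE]
Op 3: b = malloc(17) -> b = 0; heap: [0-16 ALLOC][17-56 FREE]
Op 4: b = realloc(b, 8) -> b = 0; heap: [0-7 ALLOC][8-56 FREE]
Op 5: b = realloc(b, 16) -> b = 0; heap: [0-15 ALLOC][16-56 FREE]
Op 6: c = malloc(10) -> c = 16; heap: [0-15 ALLOC][16-25 ALLOC][26-56 FREE]
Op 7: b = realloc(b, 8) -> b = 0; heap: [0-7 ALLOC][8-15 FREE][16-25 ALLOC][26-56 FREE]
malloc(1): first-fit scan over [0-7 ALLOC][8-15 FREE][16-25 ALLOC][26-56 FREE] -> 8

Answer: 8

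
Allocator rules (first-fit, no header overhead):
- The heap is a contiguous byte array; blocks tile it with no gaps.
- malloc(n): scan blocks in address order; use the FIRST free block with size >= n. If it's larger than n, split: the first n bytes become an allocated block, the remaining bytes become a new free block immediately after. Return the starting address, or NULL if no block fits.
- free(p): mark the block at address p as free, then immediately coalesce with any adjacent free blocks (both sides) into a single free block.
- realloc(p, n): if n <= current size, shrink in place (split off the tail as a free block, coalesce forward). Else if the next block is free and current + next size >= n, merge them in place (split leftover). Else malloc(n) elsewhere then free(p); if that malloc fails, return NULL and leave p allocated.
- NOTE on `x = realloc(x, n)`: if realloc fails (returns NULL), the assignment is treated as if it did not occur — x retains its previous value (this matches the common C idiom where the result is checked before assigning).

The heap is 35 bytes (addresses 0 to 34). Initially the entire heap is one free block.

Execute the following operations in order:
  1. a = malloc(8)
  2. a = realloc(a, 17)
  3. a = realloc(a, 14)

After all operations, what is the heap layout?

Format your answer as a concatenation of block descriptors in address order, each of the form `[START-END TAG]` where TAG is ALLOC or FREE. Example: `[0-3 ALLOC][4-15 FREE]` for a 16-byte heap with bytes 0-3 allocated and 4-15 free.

Op 1: a = malloc(8) -> a = 0; heap: [0-7 ALLOC][8-34 FREE]
Op 2: a = realloc(a, 17) -> a = 0; heap: [0-16 ALLOC][17-34 FREE]
Op 3: a = realloc(a, 14) -> a = 0; heap: [0-13 ALLOC][14-34 FREE]

Answer: [0-13 ALLOC][14-34 FREE]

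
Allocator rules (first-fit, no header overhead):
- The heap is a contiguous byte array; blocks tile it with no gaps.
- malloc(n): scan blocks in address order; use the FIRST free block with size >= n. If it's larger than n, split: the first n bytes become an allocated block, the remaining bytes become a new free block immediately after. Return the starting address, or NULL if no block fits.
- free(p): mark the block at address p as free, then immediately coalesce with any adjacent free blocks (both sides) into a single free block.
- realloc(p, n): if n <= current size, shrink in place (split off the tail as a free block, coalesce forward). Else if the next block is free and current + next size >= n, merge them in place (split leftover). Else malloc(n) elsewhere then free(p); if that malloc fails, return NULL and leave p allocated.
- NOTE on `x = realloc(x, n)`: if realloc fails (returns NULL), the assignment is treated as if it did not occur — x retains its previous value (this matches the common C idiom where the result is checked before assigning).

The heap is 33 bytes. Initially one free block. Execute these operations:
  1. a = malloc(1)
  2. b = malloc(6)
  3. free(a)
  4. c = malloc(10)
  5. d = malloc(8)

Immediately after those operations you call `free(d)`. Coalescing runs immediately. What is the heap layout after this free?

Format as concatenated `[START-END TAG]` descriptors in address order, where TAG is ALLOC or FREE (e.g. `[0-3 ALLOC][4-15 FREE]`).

Answer: [0-0 FREE][1-6 ALLOC][7-16 ALLOC][17-32 FREE]

Derivation:
Op 1: a = malloc(1) -> a = 0; heap: [0-0 ALLOC][1-32 FREE]
Op 2: b = malloc(6) -> b = 1; heap: [0-0 ALLOC][1-6 ALLOC][7-32 FREE]
Op 3: free(a) -> (freed a); heap: [0-0 FREE][1-6 ALLOC][7-32 FREE]
Op 4: c = malloc(10) -> c = 7; heap: [0-0 FREE][1-6 ALLOC][7-16 ALLOC][17-32 FREE]
Op 5: d = malloc(8) -> d = 17; heap: [0-0 FREE][1-6 ALLOC][7-16 ALLOC][17-24 ALLOC][25-32 FREE]
free(d): d = 17 -> block [17-24 ALLOC]; mark free, coalesce with adjacent free neighbors -> [0-0 FREE][1-6 ALLOC][7-16 ALLOC][17-32 FREE]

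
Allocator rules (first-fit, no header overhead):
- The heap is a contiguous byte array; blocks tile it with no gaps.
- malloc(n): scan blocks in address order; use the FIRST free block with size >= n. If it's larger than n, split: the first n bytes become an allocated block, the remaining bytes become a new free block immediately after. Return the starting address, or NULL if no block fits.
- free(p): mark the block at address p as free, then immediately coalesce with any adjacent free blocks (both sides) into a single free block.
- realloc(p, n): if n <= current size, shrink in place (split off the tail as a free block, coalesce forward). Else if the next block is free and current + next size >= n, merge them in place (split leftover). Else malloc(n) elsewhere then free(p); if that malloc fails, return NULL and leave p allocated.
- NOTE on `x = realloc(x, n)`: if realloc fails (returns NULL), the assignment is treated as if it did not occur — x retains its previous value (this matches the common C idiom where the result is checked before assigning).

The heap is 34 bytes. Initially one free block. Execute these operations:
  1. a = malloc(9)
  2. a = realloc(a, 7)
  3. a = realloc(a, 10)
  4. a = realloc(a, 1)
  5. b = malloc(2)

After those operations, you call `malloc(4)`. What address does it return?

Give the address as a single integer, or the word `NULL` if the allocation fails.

Op 1: a = malloc(9) -> a = 0; heap: [0-8 ALLOC][9-33 FREE]
Op 2: a = realloc(a, 7) -> a = 0; heap: [0-6 ALLOC][7-33 FREE]
Op 3: a = realloc(a, 10) -> a = 0; heap: [0-9 ALLOC][10-33 FREE]
Op 4: a = realloc(a, 1) -> a = 0; heap: [0-0 ALLOC][1-33 FREE]
Op 5: b = malloc(2) -> b = 1; heap: [0-0 ALLOC][1-2 ALLOC][3-33 FREE]
malloc(4): first-fit scan over [0-0 ALLOC][1-2 ALLOC][3-33 FREE] -> 3

Answer: 3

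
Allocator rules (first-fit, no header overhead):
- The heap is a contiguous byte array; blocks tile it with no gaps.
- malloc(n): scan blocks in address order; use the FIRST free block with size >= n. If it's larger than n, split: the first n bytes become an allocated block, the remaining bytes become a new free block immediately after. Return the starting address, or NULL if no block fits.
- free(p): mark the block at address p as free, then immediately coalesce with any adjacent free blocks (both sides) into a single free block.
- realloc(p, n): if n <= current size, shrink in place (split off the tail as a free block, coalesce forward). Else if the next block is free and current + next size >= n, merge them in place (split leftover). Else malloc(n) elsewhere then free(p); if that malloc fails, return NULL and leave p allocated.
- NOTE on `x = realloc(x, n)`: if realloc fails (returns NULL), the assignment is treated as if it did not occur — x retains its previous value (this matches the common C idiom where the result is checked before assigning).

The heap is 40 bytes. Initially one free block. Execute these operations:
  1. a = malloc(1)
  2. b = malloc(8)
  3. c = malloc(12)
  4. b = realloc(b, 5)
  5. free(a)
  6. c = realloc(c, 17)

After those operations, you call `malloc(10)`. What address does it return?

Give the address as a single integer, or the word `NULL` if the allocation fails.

Op 1: a = malloc(1) -> a = 0; heap: [0-0 ALLOC][1-39 FREE]
Op 2: b = malloc(8) -> b = 1; heap: [0-0 ALLOC][1-8 ALLOC][9-39 FREE]
Op 3: c = malloc(12) -> c = 9; heap: [0-0 ALLOC][1-8 ALLOC][9-20 ALLOC][21-39 FREE]
Op 4: b = realloc(b, 5) -> b = 1; heap: [0-0 ALLOC][1-5 ALLOC][6-8 FREE][9-20 ALLOC][21-39 FREE]
Op 5: free(a) -> (freed a); heap: [0-0 FREE][1-5 ALLOC][6-8 FREE][9-20 ALLOC][21-39 FREE]
Op 6: c = realloc(c, 17) -> c = 9; heap: [0-0 FREE][1-5 ALLOC][6-8 FREE][9-25 ALLOC][26-39 FREE]
malloc(10): first-fit scan over [0-0 FREE][1-5 ALLOC][6-8 FREE][9-25 ALLOC][26-39 FREE] -> 26

Answer: 26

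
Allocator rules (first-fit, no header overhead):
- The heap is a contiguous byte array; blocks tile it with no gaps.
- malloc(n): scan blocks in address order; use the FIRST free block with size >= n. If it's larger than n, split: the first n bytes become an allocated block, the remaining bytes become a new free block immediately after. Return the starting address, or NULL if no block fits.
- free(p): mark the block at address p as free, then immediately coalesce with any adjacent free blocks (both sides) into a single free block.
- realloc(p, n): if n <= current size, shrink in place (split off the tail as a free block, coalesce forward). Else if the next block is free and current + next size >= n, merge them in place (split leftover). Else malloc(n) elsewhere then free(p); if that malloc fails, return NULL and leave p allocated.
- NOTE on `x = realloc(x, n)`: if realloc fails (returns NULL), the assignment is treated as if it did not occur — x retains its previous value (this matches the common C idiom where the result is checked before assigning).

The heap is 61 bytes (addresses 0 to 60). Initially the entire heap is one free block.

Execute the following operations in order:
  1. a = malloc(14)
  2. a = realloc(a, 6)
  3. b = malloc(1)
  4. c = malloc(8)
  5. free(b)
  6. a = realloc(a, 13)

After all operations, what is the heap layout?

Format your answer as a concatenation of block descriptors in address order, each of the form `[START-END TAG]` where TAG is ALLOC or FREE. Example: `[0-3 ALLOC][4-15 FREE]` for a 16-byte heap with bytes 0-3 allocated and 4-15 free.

Op 1: a = malloc(14) -> a = 0; heap: [0-13 ALLOC][14-60 FREE]
Op 2: a = realloc(a, 6) -> a = 0; heap: [0-5 ALLOC][6-60 FREE]
Op 3: b = malloc(1) -> b = 6; heap: [0-5 ALLOC][6-6 ALLOC][7-60 FREE]
Op 4: c = malloc(8) -> c = 7; heap: [0-5 ALLOC][6-6 ALLOC][7-14 ALLOC][15-60 FREE]
Op 5: free(b) -> (freed b); heap: [0-5 ALLOC][6-6 FREE][7-14 ALLOC][15-60 FREE]
Op 6: a = realloc(a, 13) -> a = 15; heap: [0-6 FREE][7-14 ALLOC][15-27 ALLOC][28-60 FREE]

Answer: [0-6 FREE][7-14 ALLOC][15-27 ALLOC][28-60 FREE]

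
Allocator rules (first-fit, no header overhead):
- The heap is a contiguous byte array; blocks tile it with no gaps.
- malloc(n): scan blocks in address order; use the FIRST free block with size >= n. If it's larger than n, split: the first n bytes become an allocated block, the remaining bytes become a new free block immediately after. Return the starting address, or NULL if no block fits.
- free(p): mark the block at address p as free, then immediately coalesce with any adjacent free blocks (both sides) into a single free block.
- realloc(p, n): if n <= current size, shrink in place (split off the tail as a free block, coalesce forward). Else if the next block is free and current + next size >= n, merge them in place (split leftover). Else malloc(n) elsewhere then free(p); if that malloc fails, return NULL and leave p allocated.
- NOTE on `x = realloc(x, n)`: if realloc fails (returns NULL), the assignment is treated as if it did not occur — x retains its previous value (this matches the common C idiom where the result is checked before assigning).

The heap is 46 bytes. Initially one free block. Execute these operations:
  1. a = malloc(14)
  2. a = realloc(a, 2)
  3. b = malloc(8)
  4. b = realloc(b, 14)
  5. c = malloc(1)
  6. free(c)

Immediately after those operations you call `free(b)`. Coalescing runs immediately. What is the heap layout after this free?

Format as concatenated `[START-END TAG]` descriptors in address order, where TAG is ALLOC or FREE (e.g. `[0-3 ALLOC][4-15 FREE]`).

Answer: [0-1 ALLOC][2-45 FREE]

Derivation:
Op 1: a = malloc(14) -> a = 0; heap: [0-13 ALLOC][14-45 FREE]
Op 2: a = realloc(a, 2) -> a = 0; heap: [0-1 ALLOC][2-45 FREE]
Op 3: b = malloc(8) -> b = 2; heap: [0-1 ALLOC][2-9 ALLOC][10-45 FREE]
Op 4: b = realloc(b, 14) -> b = 2; heap: [0-1 ALLOC][2-15 ALLOC][16-45 FREE]
Op 5: c = malloc(1) -> c = 16; heap: [0-1 ALLOC][2-15 ALLOC][16-16 ALLOC][17-45 FREE]
Op 6: free(c) -> (freed c); heap: [0-1 ALLOC][2-15 ALLOC][16-45 FREE]
free(b): b = 2 -> block [2-15 ALLOC]; mark free, coalesce with adjacent free neighbors -> [0-1 ALLOC][2-45 FREE]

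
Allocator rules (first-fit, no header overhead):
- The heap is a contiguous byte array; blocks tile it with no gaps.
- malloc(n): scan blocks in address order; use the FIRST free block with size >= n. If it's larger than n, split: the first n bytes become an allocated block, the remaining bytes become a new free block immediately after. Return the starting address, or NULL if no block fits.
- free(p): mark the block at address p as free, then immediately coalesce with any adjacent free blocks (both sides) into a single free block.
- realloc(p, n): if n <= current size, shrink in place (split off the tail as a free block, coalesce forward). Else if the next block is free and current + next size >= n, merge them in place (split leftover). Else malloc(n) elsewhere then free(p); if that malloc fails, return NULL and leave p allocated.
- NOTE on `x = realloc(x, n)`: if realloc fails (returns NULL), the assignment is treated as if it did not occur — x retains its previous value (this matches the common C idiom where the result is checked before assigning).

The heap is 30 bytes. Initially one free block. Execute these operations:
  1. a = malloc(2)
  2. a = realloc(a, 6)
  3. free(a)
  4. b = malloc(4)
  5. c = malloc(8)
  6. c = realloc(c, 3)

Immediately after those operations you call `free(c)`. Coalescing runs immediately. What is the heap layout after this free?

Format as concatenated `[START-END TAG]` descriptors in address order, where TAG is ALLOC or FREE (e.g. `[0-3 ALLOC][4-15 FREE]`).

Answer: [0-3 ALLOC][4-29 FREE]

Derivation:
Op 1: a = malloc(2) -> a = 0; heap: [0-1 ALLOC][2-29 FREE]
Op 2: a = realloc(a, 6) -> a = 0; heap: [0-5 ALLOC][6-29 FREE]
Op 3: free(a) -> (freed a); heap: [0-29 FREE]
Op 4: b = malloc(4) -> b = 0; heap: [0-3 ALLOC][4-29 FREE]
Op 5: c = malloc(8) -> c = 4; heap: [0-3 ALLOC][4-11 ALLOC][12-29 FREE]
Op 6: c = realloc(c, 3) -> c = 4; heap: [0-3 ALLOC][4-6 ALLOC][7-29 FREE]
free(c): c = 4 -> block [4-6 ALLOC]; mark free, coalesce with adjacent free neighbors -> [0-3 ALLOC][4-29 FREE]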